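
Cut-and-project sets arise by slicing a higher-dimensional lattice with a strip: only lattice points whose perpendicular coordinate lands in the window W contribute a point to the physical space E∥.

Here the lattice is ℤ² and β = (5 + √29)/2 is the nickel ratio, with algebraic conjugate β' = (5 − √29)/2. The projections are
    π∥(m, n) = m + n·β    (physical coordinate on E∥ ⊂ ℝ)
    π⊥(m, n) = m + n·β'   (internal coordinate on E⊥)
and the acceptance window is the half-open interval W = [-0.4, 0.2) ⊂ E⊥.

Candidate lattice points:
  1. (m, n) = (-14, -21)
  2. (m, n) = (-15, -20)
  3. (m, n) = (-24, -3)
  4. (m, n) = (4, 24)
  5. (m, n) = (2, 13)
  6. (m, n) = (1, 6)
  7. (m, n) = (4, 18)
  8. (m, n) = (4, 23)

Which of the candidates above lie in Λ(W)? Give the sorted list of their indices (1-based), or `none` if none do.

6

Compute β' = (5−√29)/2 = -0.192582, so π⊥(m,n) = m -0.192582·n.
[1] lift (-14,-21): star map gives -9.955770; window check -0.4 ≤ -9.955770 < 0.2 is false → out
[2] lift (-15,-20): star map gives -11.148352; window check -0.4 ≤ -11.148352 < 0.2 is false → out
[3] lift (-24,-3): star map gives -23.422253; window check -0.4 ≤ -23.422253 < 0.2 is false → out
[4] lift (4,24): star map gives -0.621978; window check -0.4 ≤ -0.621978 < 0.2 is false → out
[5] lift (2,13): star map gives -0.503571; window check -0.4 ≤ -0.503571 < 0.2 is false → out
[6] lift (1,6): star map gives -0.155494; window check -0.4 ≤ -0.155494 < 0.2 is true → IN Λ
[7] lift (4,18): star map gives 0.533517; window check -0.4 ≤ 0.533517 < 0.2 is false → out
[8] lift (4,23): star map gives -0.429395; window check -0.4 ≤ -0.429395 < 0.2 is false → out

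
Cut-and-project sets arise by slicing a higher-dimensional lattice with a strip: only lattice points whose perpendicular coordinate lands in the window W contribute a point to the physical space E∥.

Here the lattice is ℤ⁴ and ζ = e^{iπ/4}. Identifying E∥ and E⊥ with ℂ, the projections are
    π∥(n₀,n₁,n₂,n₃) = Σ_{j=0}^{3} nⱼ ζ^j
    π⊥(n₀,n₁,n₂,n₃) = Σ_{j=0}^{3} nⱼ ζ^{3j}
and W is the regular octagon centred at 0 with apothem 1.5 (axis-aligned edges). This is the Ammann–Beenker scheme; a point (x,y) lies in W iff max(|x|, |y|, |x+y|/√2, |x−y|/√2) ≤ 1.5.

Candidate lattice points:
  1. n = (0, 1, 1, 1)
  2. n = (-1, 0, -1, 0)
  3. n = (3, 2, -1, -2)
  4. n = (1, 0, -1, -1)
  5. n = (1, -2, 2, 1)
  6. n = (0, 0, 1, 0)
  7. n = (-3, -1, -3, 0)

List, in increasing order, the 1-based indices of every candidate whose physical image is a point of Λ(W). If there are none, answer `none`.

1, 2, 3, 4, 6

Internal map: ζ^{3j} for j=0..3 gives (1,0), (−√2/2,√2/2), (0,−1), (√2/2,√2/2).
#1 (0, 1, 1, 1): internal (0.0000, 0.4142); octagon support 0.4142 vs apothem 1.5 → ∈ W
#2 (-1, 0, -1, 0): internal (-1.0000, 1.0000); octagon support 1.4142 vs apothem 1.5 → ∈ W
#3 (3, 2, -1, -2): internal (0.1716, 1.0000); octagon support 1.0000 vs apothem 1.5 → ∈ W
#4 (1, 0, -1, -1): internal (0.2929, 0.2929); octagon support 0.4142 vs apothem 1.5 → ∈ W
#5 (1, -2, 2, 1): internal (3.1213, -2.7071); octagon support 4.1213 vs apothem 1.5 → ∉ W
#6 (0, 0, 1, 0): internal (0.0000, -1.0000); octagon support 1.0000 vs apothem 1.5 → ∈ W
#7 (-3, -1, -3, 0): internal (-2.2929, 2.2929); octagon support 3.2426 vs apothem 1.5 → ∉ W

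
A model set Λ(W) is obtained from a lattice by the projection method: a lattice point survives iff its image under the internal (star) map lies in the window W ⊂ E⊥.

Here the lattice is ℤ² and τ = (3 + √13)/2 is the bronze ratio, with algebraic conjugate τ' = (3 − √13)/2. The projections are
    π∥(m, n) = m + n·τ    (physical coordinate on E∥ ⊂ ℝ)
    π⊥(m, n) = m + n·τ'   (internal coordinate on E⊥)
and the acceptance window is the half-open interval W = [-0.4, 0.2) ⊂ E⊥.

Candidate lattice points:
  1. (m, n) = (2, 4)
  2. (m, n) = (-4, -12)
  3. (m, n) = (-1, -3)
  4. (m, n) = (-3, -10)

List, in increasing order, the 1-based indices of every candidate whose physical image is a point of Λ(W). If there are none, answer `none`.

Compute τ' = (3−√13)/2 = -0.302776, so π⊥(m,n) = m -0.302776·n.
candidate 1: (m,n)=(2,4) → π∥ = 2+4·τ ≈ 15.211103, π⊥ = 2+4·τ' ≈ 0.788897 ∉ [-0.4, 0.2) ⇒ out
candidate 2: (m,n)=(-4,-12) → π∥ = -4-12·τ ≈ -43.633308, π⊥ = -4-12·τ' ≈ -0.366692 ∈ [-0.4, 0.2) ⇒ IN Λ
candidate 3: (m,n)=(-1,-3) → π∥ = -1-3·τ ≈ -10.908327, π⊥ = -1-3·τ' ≈ -0.091673 ∈ [-0.4, 0.2) ⇒ IN Λ
candidate 4: (m,n)=(-3,-10) → π∥ = -3-10·τ ≈ -36.027756, π⊥ = -3-10·τ' ≈ 0.027756 ∈ [-0.4, 0.2) ⇒ IN Λ

2, 3, 4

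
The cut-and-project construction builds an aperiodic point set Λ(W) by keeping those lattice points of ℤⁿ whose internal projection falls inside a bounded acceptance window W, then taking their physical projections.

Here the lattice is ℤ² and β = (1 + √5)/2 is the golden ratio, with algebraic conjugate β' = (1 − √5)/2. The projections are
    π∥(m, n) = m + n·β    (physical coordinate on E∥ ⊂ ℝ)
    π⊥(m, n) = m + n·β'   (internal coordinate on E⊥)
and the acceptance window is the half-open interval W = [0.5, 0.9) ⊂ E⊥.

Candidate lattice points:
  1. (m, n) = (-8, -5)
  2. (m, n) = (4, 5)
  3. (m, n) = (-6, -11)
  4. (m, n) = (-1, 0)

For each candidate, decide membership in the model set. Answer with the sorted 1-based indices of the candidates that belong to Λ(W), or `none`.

3

Numerically β ≈ 1.61803 and β' = −1/β ≈ -0.61803.
[1] lift (-8,-5): star map gives -4.90983; window check 0.5 ≤ -4.90983 < 0.9 is false → out
[2] lift (4,5): star map gives 0.90983; window check 0.5 ≤ 0.90983 < 0.9 is false → out
[3] lift (-6,-11): star map gives 0.79837; window check 0.5 ≤ 0.79837 < 0.9 is true → IN Λ
[4] lift (-1,0): star map gives -1.00000; window check 0.5 ≤ -1.00000 < 0.9 is false → out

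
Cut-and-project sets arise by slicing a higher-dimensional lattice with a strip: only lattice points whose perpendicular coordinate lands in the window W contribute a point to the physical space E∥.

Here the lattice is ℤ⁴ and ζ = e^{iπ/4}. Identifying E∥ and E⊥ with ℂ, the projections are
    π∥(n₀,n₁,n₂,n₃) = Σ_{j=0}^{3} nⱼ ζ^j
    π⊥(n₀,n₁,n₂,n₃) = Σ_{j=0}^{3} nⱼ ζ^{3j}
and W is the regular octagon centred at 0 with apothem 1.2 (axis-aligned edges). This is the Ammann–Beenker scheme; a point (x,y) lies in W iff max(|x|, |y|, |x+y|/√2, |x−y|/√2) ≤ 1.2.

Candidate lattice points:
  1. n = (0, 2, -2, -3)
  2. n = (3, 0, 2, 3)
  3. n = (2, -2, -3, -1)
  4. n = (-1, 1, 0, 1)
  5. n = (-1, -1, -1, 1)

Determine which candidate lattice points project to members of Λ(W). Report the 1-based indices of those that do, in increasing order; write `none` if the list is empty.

Internal map: ζ^{3j} for j=0..3 gives (1,0), (−√2/2,√2/2), (0,−1), (√2/2,√2/2).
candidate 1: n = (0, 2, -2, -3) → π⊥ ≈ (-3.535534, +1.292893); max(|x|,|y|,|x±y|/√2) = 3.535534 > 1.2 ⇒ ∉ W
candidate 2: n = (3, 0, 2, 3) → π⊥ ≈ (+5.121320, +0.121320); max(|x|,|y|,|x±y|/√2) = 5.121320 > 1.2 ⇒ ∉ W
candidate 3: n = (2, -2, -3, -1) → π⊥ ≈ (+2.707107, +0.878680); max(|x|,|y|,|x±y|/√2) = 2.707107 > 1.2 ⇒ ∉ W
candidate 4: n = (-1, 1, 0, 1) → π⊥ ≈ (-1.000000, +1.414214); max(|x|,|y|,|x±y|/√2) = 1.707107 > 1.2 ⇒ ∉ W
candidate 5: n = (-1, -1, -1, 1) → π⊥ ≈ (+0.414214, +1.000000); max(|x|,|y|,|x±y|/√2) = 1.000000 ≤ 1.2 ⇒ ∈ W

5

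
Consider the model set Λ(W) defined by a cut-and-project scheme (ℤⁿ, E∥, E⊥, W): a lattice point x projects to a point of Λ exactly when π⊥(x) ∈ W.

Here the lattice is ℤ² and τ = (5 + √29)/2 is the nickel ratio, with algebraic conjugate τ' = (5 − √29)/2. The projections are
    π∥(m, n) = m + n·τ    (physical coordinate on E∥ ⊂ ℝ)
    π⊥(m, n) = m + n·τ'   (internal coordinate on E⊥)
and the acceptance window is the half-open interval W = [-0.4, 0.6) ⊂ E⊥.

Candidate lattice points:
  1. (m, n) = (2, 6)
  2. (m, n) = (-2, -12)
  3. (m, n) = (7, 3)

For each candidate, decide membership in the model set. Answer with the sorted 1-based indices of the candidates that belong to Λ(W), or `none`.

2

τ' = (5−√29)/2 ≈ -0.192582.
[1] lift (2,6): star map gives 0.844506; window check -0.4 ≤ 0.844506 < 0.6 is false → out
[2] lift (-2,-12): star map gives 0.310989; window check -0.4 ≤ 0.310989 < 0.6 is true → IN Λ
[3] lift (7,3): star map gives 6.422253; window check -0.4 ≤ 6.422253 < 0.6 is false → out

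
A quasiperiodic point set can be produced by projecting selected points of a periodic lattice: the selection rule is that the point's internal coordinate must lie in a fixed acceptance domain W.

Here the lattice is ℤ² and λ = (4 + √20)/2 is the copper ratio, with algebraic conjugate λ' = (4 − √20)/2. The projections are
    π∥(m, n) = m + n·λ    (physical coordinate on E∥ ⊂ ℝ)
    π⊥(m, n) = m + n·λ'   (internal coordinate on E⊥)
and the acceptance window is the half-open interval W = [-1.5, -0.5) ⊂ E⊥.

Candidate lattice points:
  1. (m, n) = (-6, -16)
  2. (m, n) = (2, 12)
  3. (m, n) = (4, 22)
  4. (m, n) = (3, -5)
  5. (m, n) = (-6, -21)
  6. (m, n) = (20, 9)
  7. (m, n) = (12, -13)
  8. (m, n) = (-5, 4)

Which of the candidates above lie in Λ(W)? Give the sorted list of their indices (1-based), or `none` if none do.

Numerically λ ≈ 4.2361 and λ' = −1/λ ≈ -0.2361.
[1] lift (-6,-16): star map gives -2.2229; window check -1.5 ≤ -2.2229 < -0.5 is false → out
[2] lift (2,12): star map gives -0.8328; window check -1.5 ≤ -0.8328 < -0.5 is true → IN Λ
[3] lift (4,22): star map gives -1.1935; window check -1.5 ≤ -1.1935 < -0.5 is true → IN Λ
[4] lift (3,-5): star map gives 4.1803; window check -1.5 ≤ 4.1803 < -0.5 is false → out
[5] lift (-6,-21): star map gives -1.0426; window check -1.5 ≤ -1.0426 < -0.5 is true → IN Λ
[6] lift (20,9): star map gives 17.8754; window check -1.5 ≤ 17.8754 < -0.5 is false → out
[7] lift (12,-13): star map gives 15.0689; window check -1.5 ≤ 15.0689 < -0.5 is false → out
[8] lift (-5,4): star map gives -5.9443; window check -1.5 ≤ -5.9443 < -0.5 is false → out

2, 3, 5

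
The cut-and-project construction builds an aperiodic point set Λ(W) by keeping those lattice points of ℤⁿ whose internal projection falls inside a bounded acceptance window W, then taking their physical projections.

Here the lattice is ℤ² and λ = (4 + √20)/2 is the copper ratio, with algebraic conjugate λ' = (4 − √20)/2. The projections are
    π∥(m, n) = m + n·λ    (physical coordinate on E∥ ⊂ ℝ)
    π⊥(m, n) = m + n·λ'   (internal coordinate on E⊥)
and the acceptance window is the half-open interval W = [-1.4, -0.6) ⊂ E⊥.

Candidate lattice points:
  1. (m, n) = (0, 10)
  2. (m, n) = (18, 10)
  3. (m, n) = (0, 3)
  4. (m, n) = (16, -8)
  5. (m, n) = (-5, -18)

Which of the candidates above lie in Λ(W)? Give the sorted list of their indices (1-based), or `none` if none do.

3, 5

Numerically λ ≈ 4.23607 and λ' = −1/λ ≈ -0.23607.
candidate 1: (m,n)=(0,10) → π∥ = 0+10·λ ≈ 42.36068, π⊥ = 0+10·λ' ≈ -2.36068 ∉ [-1.4, -0.6) ⇒ out
candidate 2: (m,n)=(18,10) → π∥ = 18+10·λ ≈ 60.36068, π⊥ = 18+10·λ' ≈ 15.63932 ∉ [-1.4, -0.6) ⇒ out
candidate 3: (m,n)=(0,3) → π∥ = 0+3·λ ≈ 12.70820, π⊥ = 0+3·λ' ≈ -0.70820 ∈ [-1.4, -0.6) ⇒ IN Λ
candidate 4: (m,n)=(16,-8) → π∥ = 16-8·λ ≈ -17.88854, π⊥ = 16-8·λ' ≈ 17.88854 ∉ [-1.4, -0.6) ⇒ out
candidate 5: (m,n)=(-5,-18) → π∥ = -5-18·λ ≈ -81.24922, π⊥ = -5-18·λ' ≈ -0.75078 ∈ [-1.4, -0.6) ⇒ IN Λ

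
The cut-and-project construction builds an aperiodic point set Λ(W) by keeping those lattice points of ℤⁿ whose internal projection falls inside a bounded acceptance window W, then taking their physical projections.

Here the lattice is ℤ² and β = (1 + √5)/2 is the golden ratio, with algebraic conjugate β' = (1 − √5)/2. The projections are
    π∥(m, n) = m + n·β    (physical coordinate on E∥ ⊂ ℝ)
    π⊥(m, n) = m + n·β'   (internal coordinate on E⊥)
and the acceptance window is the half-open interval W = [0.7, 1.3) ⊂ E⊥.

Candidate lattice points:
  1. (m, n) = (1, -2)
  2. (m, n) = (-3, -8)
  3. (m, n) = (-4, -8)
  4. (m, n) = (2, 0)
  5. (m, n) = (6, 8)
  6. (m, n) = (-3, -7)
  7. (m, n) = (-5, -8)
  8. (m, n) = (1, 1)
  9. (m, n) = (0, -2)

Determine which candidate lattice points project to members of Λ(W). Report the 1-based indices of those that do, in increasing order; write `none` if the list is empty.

3, 5, 9

β' = (1−√5)/2 ≈ -0.618034.
candidate 1: (m,n)=(1,-2) → π∥ = 1-2·β ≈ -2.236068, π⊥ = 1-2·β' ≈ 2.236068 ∉ [0.7, 1.3) ⇒ out
candidate 2: (m,n)=(-3,-8) → π∥ = -3-8·β ≈ -15.944272, π⊥ = -3-8·β' ≈ 1.944272 ∉ [0.7, 1.3) ⇒ out
candidate 3: (m,n)=(-4,-8) → π∥ = -4-8·β ≈ -16.944272, π⊥ = -4-8·β' ≈ 0.944272 ∈ [0.7, 1.3) ⇒ IN Λ
candidate 4: (m,n)=(2,0) → π∥ = 2+0·β ≈ 2.000000, π⊥ = 2+0·β' ≈ 2.000000 ∉ [0.7, 1.3) ⇒ out
candidate 5: (m,n)=(6,8) → π∥ = 6+8·β ≈ 18.944272, π⊥ = 6+8·β' ≈ 1.055728 ∈ [0.7, 1.3) ⇒ IN Λ
candidate 6: (m,n)=(-3,-7) → π∥ = -3-7·β ≈ -14.326238, π⊥ = -3-7·β' ≈ 1.326238 ∉ [0.7, 1.3) ⇒ out
candidate 7: (m,n)=(-5,-8) → π∥ = -5-8·β ≈ -17.944272, π⊥ = -5-8·β' ≈ -0.055728 ∉ [0.7, 1.3) ⇒ out
candidate 8: (m,n)=(1,1) → π∥ = 1+1·β ≈ 2.618034, π⊥ = 1+1·β' ≈ 0.381966 ∉ [0.7, 1.3) ⇒ out
candidate 9: (m,n)=(0,-2) → π∥ = 0-2·β ≈ -3.236068, π⊥ = 0-2·β' ≈ 1.236068 ∈ [0.7, 1.3) ⇒ IN Λ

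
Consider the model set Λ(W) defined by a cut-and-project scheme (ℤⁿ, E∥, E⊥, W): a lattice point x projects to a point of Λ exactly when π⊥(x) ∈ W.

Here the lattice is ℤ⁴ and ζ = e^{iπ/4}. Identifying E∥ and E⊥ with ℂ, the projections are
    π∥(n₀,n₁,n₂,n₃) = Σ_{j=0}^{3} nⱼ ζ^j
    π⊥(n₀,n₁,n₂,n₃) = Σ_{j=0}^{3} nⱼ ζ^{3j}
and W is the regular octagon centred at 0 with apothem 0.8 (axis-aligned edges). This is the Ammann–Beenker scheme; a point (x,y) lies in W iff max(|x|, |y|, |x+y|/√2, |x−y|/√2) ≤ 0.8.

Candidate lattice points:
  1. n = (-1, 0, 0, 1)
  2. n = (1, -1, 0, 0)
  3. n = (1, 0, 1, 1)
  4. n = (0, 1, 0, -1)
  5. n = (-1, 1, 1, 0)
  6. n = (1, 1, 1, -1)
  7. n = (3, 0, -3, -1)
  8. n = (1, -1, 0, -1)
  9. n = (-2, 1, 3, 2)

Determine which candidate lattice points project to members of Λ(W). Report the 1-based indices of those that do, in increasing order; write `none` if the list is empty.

1

With ζ = e^{iπ/4} the internal vectors are ζ^0,ζ^3,ζ^6,ζ^9.
#1 (-1, 0, 0, 1): internal (-0.292893, 0.707107); octagon support 0.707107 vs apothem 0.8 → ∈ W
#2 (1, -1, 0, 0): internal (1.707107, -0.707107); octagon support 1.707107 vs apothem 0.8 → ∉ W
#3 (1, 0, 1, 1): internal (1.707107, -0.292893); octagon support 1.707107 vs apothem 0.8 → ∉ W
#4 (0, 1, 0, -1): internal (-1.414214, 0.000000); octagon support 1.414214 vs apothem 0.8 → ∉ W
#5 (-1, 1, 1, 0): internal (-1.707107, -0.292893); octagon support 1.707107 vs apothem 0.8 → ∉ W
#6 (1, 1, 1, -1): internal (-0.414214, -1.000000); octagon support 1.000000 vs apothem 0.8 → ∉ W
#7 (3, 0, -3, -1): internal (2.292893, 2.292893); octagon support 3.242641 vs apothem 0.8 → ∉ W
#8 (1, -1, 0, -1): internal (1.000000, -1.414214); octagon support 1.707107 vs apothem 0.8 → ∉ W
#9 (-2, 1, 3, 2): internal (-1.292893, -0.878680); octagon support 1.535534 vs apothem 0.8 → ∉ W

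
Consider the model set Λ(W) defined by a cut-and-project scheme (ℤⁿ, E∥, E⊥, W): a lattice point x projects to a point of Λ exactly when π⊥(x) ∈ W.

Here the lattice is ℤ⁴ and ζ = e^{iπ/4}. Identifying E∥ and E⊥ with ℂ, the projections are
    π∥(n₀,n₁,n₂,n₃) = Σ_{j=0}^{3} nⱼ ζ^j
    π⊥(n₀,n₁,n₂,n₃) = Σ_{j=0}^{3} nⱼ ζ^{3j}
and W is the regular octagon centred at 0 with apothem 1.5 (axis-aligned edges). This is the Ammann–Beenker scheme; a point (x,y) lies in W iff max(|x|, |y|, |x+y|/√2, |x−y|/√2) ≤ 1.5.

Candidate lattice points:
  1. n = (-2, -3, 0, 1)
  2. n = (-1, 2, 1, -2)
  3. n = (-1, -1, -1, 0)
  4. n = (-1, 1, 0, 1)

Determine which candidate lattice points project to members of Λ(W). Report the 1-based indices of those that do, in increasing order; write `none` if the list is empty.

π⊥(n) = n₀ + n₁ζ³ + n₂ζ⁶ + n₃ζ⁹ where ζ = e^{iπ/4}.
candidate 1: n = (-2, -3, 0, 1) → π⊥ ≈ (+0.82843, -1.41421); max(|x|,|y|,|x±y|/√2) = 1.58579 > 1.5 ⇒ ∉ W
candidate 2: n = (-1, 2, 1, -2) → π⊥ ≈ (-3.82843, -1.00000); max(|x|,|y|,|x±y|/√2) = 3.82843 > 1.5 ⇒ ∉ W
candidate 3: n = (-1, -1, -1, 0) → π⊥ ≈ (-0.29289, +0.29289); max(|x|,|y|,|x±y|/√2) = 0.41421 ≤ 1.5 ⇒ ∈ W
candidate 4: n = (-1, 1, 0, 1) → π⊥ ≈ (-1.00000, +1.41421); max(|x|,|y|,|x±y|/√2) = 1.70711 > 1.5 ⇒ ∉ W

3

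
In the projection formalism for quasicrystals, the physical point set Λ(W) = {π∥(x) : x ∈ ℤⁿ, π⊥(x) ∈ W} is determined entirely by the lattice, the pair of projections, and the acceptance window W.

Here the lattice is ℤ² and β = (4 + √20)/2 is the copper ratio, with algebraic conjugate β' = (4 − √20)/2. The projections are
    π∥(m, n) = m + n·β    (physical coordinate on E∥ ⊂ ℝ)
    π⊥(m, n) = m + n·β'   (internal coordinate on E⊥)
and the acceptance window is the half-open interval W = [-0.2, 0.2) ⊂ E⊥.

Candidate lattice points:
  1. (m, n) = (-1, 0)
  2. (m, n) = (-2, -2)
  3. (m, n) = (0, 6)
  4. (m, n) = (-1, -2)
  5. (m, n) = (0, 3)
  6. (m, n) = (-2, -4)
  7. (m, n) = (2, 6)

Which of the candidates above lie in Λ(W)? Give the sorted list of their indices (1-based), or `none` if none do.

none

Numerically β ≈ 4.23607 and β' = −1/β ≈ -0.23607.
[1] lift (-1,0): star map gives -1.00000; window check -0.2 ≤ -1.00000 < 0.2 is false → out
[2] lift (-2,-2): star map gives -1.52786; window check -0.2 ≤ -1.52786 < 0.2 is false → out
[3] lift (0,6): star map gives -1.41641; window check -0.2 ≤ -1.41641 < 0.2 is false → out
[4] lift (-1,-2): star map gives -0.52786; window check -0.2 ≤ -0.52786 < 0.2 is false → out
[5] lift (0,3): star map gives -0.70820; window check -0.2 ≤ -0.70820 < 0.2 is false → out
[6] lift (-2,-4): star map gives -1.05573; window check -0.2 ≤ -1.05573 < 0.2 is false → out
[7] lift (2,6): star map gives 0.58359; window check -0.2 ≤ 0.58359 < 0.2 is false → out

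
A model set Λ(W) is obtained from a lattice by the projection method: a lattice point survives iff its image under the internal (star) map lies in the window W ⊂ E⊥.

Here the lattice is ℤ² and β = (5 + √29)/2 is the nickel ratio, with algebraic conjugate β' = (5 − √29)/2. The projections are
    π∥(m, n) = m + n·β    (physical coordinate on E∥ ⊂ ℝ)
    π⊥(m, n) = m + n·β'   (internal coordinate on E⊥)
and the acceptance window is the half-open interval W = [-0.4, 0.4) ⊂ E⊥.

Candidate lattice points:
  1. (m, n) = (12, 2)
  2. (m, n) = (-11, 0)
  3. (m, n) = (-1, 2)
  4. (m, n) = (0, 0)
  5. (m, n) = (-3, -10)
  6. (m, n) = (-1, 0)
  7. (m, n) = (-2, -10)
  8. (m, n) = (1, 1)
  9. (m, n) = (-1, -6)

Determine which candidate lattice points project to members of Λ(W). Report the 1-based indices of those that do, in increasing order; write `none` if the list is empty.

Compute β' = (5−√29)/2 = -0.19258, so π⊥(m,n) = m -0.19258·n.
[1] lift (12,2): star map gives 11.61484; window check -0.4 ≤ 11.61484 < 0.4 is false → out
[2] lift (-11,0): star map gives -11.00000; window check -0.4 ≤ -11.00000 < 0.4 is false → out
[3] lift (-1,2): star map gives -1.38516; window check -0.4 ≤ -1.38516 < 0.4 is false → out
[4] lift (0,0): star map gives 0.00000; window check -0.4 ≤ 0.00000 < 0.4 is true → IN Λ
[5] lift (-3,-10): star map gives -1.07418; window check -0.4 ≤ -1.07418 < 0.4 is false → out
[6] lift (-1,0): star map gives -1.00000; window check -0.4 ≤ -1.00000 < 0.4 is false → out
[7] lift (-2,-10): star map gives -0.07418; window check -0.4 ≤ -0.07418 < 0.4 is true → IN Λ
[8] lift (1,1): star map gives 0.80742; window check -0.4 ≤ 0.80742 < 0.4 is false → out
[9] lift (-1,-6): star map gives 0.15549; window check -0.4 ≤ 0.15549 < 0.4 is true → IN Λ

4, 7, 9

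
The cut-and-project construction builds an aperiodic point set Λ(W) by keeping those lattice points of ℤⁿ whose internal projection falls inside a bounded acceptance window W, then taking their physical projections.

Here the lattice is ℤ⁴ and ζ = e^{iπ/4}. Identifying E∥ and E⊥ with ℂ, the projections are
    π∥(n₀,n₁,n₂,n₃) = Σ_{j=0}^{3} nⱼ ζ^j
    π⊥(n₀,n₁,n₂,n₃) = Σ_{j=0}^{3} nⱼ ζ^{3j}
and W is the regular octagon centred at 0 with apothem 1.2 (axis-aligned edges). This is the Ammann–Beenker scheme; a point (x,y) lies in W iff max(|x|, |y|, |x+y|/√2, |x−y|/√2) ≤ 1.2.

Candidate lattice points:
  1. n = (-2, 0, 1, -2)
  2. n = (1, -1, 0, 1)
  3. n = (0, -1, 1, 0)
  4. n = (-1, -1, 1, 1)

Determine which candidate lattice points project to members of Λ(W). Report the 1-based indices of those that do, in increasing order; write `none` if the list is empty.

4

With ζ = e^{iπ/4} the internal vectors are ζ^0,ζ^3,ζ^6,ζ^9.
candidate 1: n = (-2, 0, 1, -2) → π⊥ ≈ (-3.41421, -2.41421); max(|x|,|y|,|x±y|/√2) = 4.12132 > 1.2 ⇒ ∉ W
candidate 2: n = (1, -1, 0, 1) → π⊥ ≈ (+2.41421, +0.00000); max(|x|,|y|,|x±y|/√2) = 2.41421 > 1.2 ⇒ ∉ W
candidate 3: n = (0, -1, 1, 0) → π⊥ ≈ (+0.70711, -1.70711); max(|x|,|y|,|x±y|/√2) = 1.70711 > 1.2 ⇒ ∉ W
candidate 4: n = (-1, -1, 1, 1) → π⊥ ≈ (+0.41421, -1.00000); max(|x|,|y|,|x±y|/√2) = 1.00000 ≤ 1.2 ⇒ ∈ W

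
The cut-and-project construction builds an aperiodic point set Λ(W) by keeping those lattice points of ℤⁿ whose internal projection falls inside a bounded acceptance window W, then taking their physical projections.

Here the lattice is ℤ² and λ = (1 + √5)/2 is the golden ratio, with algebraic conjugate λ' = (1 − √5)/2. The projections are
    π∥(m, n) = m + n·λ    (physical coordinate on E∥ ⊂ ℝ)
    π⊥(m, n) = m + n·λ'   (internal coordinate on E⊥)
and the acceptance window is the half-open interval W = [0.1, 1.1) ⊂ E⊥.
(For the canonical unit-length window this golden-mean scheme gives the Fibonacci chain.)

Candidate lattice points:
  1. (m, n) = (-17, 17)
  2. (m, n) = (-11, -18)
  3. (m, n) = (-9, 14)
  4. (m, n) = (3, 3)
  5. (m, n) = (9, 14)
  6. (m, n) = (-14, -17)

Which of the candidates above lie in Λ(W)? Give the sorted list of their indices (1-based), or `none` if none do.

Numerically λ ≈ 1.6180 and λ' = −1/λ ≈ -0.6180.
[1] lift (-17,17): star map gives -27.5066; window check 0.1 ≤ -27.5066 < 1.1 is false → out
[2] lift (-11,-18): star map gives 0.1246; window check 0.1 ≤ 0.1246 < 1.1 is true → IN Λ
[3] lift (-9,14): star map gives -17.6525; window check 0.1 ≤ -17.6525 < 1.1 is false → out
[4] lift (3,3): star map gives 1.1459; window check 0.1 ≤ 1.1459 < 1.1 is false → out
[5] lift (9,14): star map gives 0.3475; window check 0.1 ≤ 0.3475 < 1.1 is true → IN Λ
[6] lift (-14,-17): star map gives -3.4934; window check 0.1 ≤ -3.4934 < 1.1 is false → out

2, 5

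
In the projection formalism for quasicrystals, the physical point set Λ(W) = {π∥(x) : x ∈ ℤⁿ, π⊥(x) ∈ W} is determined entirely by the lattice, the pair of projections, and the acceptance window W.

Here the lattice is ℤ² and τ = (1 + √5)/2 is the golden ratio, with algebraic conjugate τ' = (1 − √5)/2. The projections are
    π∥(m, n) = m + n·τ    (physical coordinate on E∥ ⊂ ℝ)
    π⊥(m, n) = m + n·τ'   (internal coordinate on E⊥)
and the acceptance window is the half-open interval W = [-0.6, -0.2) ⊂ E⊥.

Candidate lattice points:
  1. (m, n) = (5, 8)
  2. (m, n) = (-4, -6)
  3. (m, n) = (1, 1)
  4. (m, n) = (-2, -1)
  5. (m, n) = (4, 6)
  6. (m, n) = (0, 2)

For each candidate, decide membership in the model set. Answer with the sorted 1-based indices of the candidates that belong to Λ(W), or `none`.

2

τ' = (1−√5)/2 ≈ -0.61803.
[1] lift (5,8): star map gives 0.05573; window check -0.6 ≤ 0.05573 < -0.2 is false → out
[2] lift (-4,-6): star map gives -0.29180; window check -0.6 ≤ -0.29180 < -0.2 is true → IN Λ
[3] lift (1,1): star map gives 0.38197; window check -0.6 ≤ 0.38197 < -0.2 is false → out
[4] lift (-2,-1): star map gives -1.38197; window check -0.6 ≤ -1.38197 < -0.2 is false → out
[5] lift (4,6): star map gives 0.29180; window check -0.6 ≤ 0.29180 < -0.2 is false → out
[6] lift (0,2): star map gives -1.23607; window check -0.6 ≤ -1.23607 < -0.2 is false → out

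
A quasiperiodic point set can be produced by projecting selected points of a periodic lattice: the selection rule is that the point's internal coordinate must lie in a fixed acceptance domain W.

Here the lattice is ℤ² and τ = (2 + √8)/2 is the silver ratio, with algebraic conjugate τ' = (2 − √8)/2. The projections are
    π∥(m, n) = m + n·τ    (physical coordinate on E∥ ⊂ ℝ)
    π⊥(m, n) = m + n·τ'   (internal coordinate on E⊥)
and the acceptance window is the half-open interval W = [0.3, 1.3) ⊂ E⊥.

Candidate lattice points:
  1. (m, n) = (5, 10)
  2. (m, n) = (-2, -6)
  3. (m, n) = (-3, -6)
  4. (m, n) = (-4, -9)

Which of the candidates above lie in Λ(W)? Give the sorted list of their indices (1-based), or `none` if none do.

1, 2

Numerically τ ≈ 2.41421 and τ' = −1/τ ≈ -0.41421.
[1] lift (5,10): star map gives 0.85786; window check 0.3 ≤ 0.85786 < 1.3 is true → IN Λ
[2] lift (-2,-6): star map gives 0.48528; window check 0.3 ≤ 0.48528 < 1.3 is true → IN Λ
[3] lift (-3,-6): star map gives -0.51472; window check 0.3 ≤ -0.51472 < 1.3 is false → out
[4] lift (-4,-9): star map gives -0.27208; window check 0.3 ≤ -0.27208 < 1.3 is false → out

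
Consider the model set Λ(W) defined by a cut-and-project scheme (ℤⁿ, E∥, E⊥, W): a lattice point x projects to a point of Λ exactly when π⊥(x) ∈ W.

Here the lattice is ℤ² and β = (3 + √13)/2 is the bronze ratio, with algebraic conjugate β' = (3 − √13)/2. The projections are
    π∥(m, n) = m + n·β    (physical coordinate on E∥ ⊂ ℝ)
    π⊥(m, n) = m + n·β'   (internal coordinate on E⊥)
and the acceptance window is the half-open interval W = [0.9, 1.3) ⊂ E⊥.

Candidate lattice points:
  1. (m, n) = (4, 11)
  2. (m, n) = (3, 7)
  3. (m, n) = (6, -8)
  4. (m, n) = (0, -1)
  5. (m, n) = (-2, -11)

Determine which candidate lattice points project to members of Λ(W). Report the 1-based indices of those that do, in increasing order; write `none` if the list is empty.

β' = (3−√13)/2 ≈ -0.302776.
[1] lift (4,11): star map gives 0.669468; window check 0.9 ≤ 0.669468 < 1.3 is false → out
[2] lift (3,7): star map gives 0.880571; window check 0.9 ≤ 0.880571 < 1.3 is false → out
[3] lift (6,-8): star map gives 8.422205; window check 0.9 ≤ 8.422205 < 1.3 is false → out
[4] lift (0,-1): star map gives 0.302776; window check 0.9 ≤ 0.302776 < 1.3 is false → out
[5] lift (-2,-11): star map gives 1.330532; window check 0.9 ≤ 1.330532 < 1.3 is false → out

none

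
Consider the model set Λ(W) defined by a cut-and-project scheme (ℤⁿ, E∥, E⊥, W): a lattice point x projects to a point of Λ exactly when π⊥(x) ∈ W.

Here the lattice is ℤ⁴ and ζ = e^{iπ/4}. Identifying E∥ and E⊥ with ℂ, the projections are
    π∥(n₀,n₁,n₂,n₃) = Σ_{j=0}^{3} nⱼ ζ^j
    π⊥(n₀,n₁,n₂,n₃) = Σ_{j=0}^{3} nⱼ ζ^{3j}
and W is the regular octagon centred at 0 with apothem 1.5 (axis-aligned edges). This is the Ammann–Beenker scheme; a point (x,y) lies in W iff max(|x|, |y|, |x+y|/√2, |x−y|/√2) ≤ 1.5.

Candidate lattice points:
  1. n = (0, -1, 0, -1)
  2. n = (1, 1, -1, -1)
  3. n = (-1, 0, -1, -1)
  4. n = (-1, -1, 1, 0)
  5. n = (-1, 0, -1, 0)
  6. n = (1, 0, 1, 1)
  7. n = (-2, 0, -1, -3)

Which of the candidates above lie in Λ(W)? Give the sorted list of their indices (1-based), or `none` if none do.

1, 2, 5

Internal map: ζ^{3j} for j=0..3 gives (1,0), (−√2/2,√2/2), (0,−1), (√2/2,√2/2).
#1 (0, -1, 0, -1): internal (0.000000, -1.414214); octagon support 1.414214 vs apothem 1.5 → ∈ W
#2 (1, 1, -1, -1): internal (-0.414214, 1.000000); octagon support 1.000000 vs apothem 1.5 → ∈ W
#3 (-1, 0, -1, -1): internal (-1.707107, 0.292893); octagon support 1.707107 vs apothem 1.5 → ∉ W
#4 (-1, -1, 1, 0): internal (-0.292893, -1.707107); octagon support 1.707107 vs apothem 1.5 → ∉ W
#5 (-1, 0, -1, 0): internal (-1.000000, 1.000000); octagon support 1.414214 vs apothem 1.5 → ∈ W
#6 (1, 0, 1, 1): internal (1.707107, -0.292893); octagon support 1.707107 vs apothem 1.5 → ∉ W
#7 (-2, 0, -1, -3): internal (-4.121320, -1.121320); octagon support 4.121320 vs apothem 1.5 → ∉ W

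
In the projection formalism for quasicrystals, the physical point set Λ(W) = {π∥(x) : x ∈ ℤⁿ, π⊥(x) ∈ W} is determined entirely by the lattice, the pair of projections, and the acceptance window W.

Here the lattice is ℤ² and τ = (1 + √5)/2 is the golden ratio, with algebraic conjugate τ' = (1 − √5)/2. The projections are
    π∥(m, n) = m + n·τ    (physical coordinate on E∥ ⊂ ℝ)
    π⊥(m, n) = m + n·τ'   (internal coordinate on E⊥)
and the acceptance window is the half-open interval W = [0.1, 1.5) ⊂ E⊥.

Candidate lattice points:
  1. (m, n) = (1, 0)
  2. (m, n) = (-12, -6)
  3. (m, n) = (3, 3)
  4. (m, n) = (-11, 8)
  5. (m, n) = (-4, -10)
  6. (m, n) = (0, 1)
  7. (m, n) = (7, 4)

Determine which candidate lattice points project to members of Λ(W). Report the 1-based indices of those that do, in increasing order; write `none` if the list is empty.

τ' = (1−√5)/2 ≈ -0.618034.
[1] lift (1,0): star map gives 1.000000; window check 0.1 ≤ 1.000000 < 1.5 is true → IN Λ
[2] lift (-12,-6): star map gives -8.291796; window check 0.1 ≤ -8.291796 < 1.5 is false → out
[3] lift (3,3): star map gives 1.145898; window check 0.1 ≤ 1.145898 < 1.5 is true → IN Λ
[4] lift (-11,8): star map gives -15.944272; window check 0.1 ≤ -15.944272 < 1.5 is false → out
[5] lift (-4,-10): star map gives 2.180340; window check 0.1 ≤ 2.180340 < 1.5 is false → out
[6] lift (0,1): star map gives -0.618034; window check 0.1 ≤ -0.618034 < 1.5 is false → out
[7] lift (7,4): star map gives 4.527864; window check 0.1 ≤ 4.527864 < 1.5 is false → out

1, 3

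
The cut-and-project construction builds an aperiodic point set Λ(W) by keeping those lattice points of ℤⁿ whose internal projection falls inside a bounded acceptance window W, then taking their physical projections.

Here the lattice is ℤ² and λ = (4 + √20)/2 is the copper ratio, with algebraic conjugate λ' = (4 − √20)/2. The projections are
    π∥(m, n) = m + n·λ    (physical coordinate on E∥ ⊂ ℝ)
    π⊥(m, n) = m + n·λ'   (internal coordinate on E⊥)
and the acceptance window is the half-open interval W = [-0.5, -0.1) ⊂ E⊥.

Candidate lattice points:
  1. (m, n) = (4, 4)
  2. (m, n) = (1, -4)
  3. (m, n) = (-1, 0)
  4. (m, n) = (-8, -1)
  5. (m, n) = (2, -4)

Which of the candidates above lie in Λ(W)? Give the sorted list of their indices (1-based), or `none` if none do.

none

Compute λ' = (4−√20)/2 = -0.236068, so π⊥(m,n) = m -0.236068·n.
candidate 1: (m,n)=(4,4) → π∥ = 4+4·λ ≈ 20.944272, π⊥ = 4+4·λ' ≈ 3.055728 ∉ [-0.5, -0.1) ⇒ out
candidate 2: (m,n)=(1,-4) → π∥ = 1-4·λ ≈ -15.944272, π⊥ = 1-4·λ' ≈ 1.944272 ∉ [-0.5, -0.1) ⇒ out
candidate 3: (m,n)=(-1,0) → π∥ = -1+0·λ ≈ -1.000000, π⊥ = -1+0·λ' ≈ -1.000000 ∉ [-0.5, -0.1) ⇒ out
candidate 4: (m,n)=(-8,-1) → π∥ = -8-1·λ ≈ -12.236068, π⊥ = -8-1·λ' ≈ -7.763932 ∉ [-0.5, -0.1) ⇒ out
candidate 5: (m,n)=(2,-4) → π∥ = 2-4·λ ≈ -14.944272, π⊥ = 2-4·λ' ≈ 2.944272 ∉ [-0.5, -0.1) ⇒ out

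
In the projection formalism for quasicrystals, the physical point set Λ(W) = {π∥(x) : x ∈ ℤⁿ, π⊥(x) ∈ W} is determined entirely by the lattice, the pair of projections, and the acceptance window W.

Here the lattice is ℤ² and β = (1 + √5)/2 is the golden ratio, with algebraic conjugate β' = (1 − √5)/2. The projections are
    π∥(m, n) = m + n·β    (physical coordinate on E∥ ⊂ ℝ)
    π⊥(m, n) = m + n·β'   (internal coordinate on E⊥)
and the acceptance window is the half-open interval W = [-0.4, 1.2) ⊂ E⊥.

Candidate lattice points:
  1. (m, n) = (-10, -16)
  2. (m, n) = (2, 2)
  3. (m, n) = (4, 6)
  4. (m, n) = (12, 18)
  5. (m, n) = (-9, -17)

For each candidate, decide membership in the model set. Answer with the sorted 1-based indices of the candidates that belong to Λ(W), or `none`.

Numerically β ≈ 1.618034 and β' = −1/β ≈ -0.618034.
#1 (-10,-16): internal coord -10 + (-16)·β' = -0.111456; -0.111456 ∈ [-0.4, 1.2) → IN Λ
#2 (2,2): internal coord 2 + (2)·β' = +0.763932; +0.763932 ∈ [-0.4, 1.2) → IN Λ
#3 (4,6): internal coord 4 + (6)·β' = +0.291796; +0.291796 ∈ [-0.4, 1.2) → IN Λ
#4 (12,18): internal coord 12 + (18)·β' = +0.875388; +0.875388 ∈ [-0.4, 1.2) → IN Λ
#5 (-9,-17): internal coord -9 + (-17)·β' = +1.506578; +1.506578 ∉ [-0.4, 1.2) → out

1, 2, 3, 4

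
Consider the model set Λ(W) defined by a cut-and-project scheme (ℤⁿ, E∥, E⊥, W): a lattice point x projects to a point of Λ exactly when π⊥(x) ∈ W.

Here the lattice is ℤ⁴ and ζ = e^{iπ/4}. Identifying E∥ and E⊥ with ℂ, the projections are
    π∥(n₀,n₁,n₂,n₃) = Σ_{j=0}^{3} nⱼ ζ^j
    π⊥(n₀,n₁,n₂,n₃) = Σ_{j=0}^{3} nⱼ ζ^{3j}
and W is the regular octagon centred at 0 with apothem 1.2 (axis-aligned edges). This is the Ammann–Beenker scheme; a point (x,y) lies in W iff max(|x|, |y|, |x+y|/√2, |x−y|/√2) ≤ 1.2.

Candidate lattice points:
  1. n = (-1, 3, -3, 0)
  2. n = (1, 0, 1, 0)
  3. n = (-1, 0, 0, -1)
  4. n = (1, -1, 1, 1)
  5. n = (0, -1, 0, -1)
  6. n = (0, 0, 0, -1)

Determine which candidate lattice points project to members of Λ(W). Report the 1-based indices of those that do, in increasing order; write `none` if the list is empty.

6

Internal map: ζ^{3j} for j=0..3 gives (1,0), (−√2/2,√2/2), (0,−1), (√2/2,√2/2).
#1 (-1, 3, -3, 0): internal (-3.12132, 5.12132); octagon support 5.82843 vs apothem 1.2 → ∉ W
#2 (1, 0, 1, 0): internal (1.00000, -1.00000); octagon support 1.41421 vs apothem 1.2 → ∉ W
#3 (-1, 0, 0, -1): internal (-1.70711, -0.70711); octagon support 1.70711 vs apothem 1.2 → ∉ W
#4 (1, -1, 1, 1): internal (2.41421, -1.00000); octagon support 2.41421 vs apothem 1.2 → ∉ W
#5 (0, -1, 0, -1): internal (0.00000, -1.41421); octagon support 1.41421 vs apothem 1.2 → ∉ W
#6 (0, 0, 0, -1): internal (-0.70711, -0.70711); octagon support 1.00000 vs apothem 1.2 → ∈ W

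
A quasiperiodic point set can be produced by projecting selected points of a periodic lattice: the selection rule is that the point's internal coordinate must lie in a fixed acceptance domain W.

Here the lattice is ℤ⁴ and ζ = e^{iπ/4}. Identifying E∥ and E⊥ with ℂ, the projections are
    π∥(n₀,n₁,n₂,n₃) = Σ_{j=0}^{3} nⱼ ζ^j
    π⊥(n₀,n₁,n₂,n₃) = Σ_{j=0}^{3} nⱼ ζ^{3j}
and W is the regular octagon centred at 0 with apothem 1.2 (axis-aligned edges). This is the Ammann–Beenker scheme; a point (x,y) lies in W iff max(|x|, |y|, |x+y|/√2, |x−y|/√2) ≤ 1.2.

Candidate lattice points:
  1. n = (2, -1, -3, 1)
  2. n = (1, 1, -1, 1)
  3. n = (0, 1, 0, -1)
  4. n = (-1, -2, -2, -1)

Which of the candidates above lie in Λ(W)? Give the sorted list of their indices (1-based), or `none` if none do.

4

Internal map: ζ^{3j} for j=0..3 gives (1,0), (−√2/2,√2/2), (0,−1), (√2/2,√2/2).
candidate 1: n = (2, -1, -3, 1) → π⊥ ≈ (+3.414214, +3.000000); max(|x|,|y|,|x±y|/√2) = 4.535534 > 1.2 ⇒ ∉ W
candidate 2: n = (1, 1, -1, 1) → π⊥ ≈ (+1.000000, +2.414214); max(|x|,|y|,|x±y|/√2) = 2.414214 > 1.2 ⇒ ∉ W
candidate 3: n = (0, 1, 0, -1) → π⊥ ≈ (-1.414214, +0.000000); max(|x|,|y|,|x±y|/√2) = 1.414214 > 1.2 ⇒ ∉ W
candidate 4: n = (-1, -2, -2, -1) → π⊥ ≈ (-0.292893, -0.121320); max(|x|,|y|,|x±y|/√2) = 0.292893 ≤ 1.2 ⇒ ∈ W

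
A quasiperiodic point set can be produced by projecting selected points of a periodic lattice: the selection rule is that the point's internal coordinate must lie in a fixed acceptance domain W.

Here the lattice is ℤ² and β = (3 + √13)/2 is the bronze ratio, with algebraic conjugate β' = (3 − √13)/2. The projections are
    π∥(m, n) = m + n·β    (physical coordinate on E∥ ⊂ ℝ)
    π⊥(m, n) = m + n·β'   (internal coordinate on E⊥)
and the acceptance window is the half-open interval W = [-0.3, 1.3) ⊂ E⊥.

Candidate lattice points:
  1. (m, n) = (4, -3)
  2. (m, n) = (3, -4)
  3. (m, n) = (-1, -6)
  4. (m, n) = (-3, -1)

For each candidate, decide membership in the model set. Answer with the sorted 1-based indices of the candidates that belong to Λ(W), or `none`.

3

β' = (3−√13)/2 ≈ -0.302776.
candidate 1: (m,n)=(4,-3) → π∥ = 4-3·β ≈ -5.908327, π⊥ = 4-3·β' ≈ 4.908327 ∉ [-0.3, 1.3) ⇒ out
candidate 2: (m,n)=(3,-4) → π∥ = 3-4·β ≈ -10.211103, π⊥ = 3-4·β' ≈ 4.211103 ∉ [-0.3, 1.3) ⇒ out
candidate 3: (m,n)=(-1,-6) → π∥ = -1-6·β ≈ -20.816654, π⊥ = -1-6·β' ≈ 0.816654 ∈ [-0.3, 1.3) ⇒ IN Λ
candidate 4: (m,n)=(-3,-1) → π∥ = -3-1·β ≈ -6.302776, π⊥ = -3-1·β' ≈ -2.697224 ∉ [-0.3, 1.3) ⇒ out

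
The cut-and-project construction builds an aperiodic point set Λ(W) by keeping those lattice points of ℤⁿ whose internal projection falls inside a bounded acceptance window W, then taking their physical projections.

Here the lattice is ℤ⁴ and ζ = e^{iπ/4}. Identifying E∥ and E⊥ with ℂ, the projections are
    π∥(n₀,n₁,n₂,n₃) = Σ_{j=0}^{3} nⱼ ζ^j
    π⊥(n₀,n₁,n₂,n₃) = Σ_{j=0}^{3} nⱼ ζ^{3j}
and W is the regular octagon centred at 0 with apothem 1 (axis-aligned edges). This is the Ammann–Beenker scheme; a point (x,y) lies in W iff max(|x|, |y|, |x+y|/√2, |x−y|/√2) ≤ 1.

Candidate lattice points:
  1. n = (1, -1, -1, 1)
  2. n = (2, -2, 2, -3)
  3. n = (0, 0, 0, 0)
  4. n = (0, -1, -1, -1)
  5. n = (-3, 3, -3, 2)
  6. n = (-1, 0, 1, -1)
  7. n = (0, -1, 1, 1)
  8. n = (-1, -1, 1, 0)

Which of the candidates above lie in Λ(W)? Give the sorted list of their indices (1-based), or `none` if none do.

3, 4

Internal map: ζ^{3j} for j=0..3 gives (1,0), (−√2/2,√2/2), (0,−1), (√2/2,√2/2).
#1 (1, -1, -1, 1): internal (2.41421, 1.00000); octagon support 2.41421 vs apothem 1 → ∉ W
#2 (2, -2, 2, -3): internal (1.29289, -5.53553); octagon support 5.53553 vs apothem 1 → ∉ W
#3 (0, 0, 0, 0): internal (0.00000, 0.00000); octagon support 0.00000 vs apothem 1 → ∈ W
#4 (0, -1, -1, -1): internal (0.00000, -0.41421); octagon support 0.41421 vs apothem 1 → ∈ W
#5 (-3, 3, -3, 2): internal (-3.70711, 6.53553); octagon support 7.24264 vs apothem 1 → ∉ W
#6 (-1, 0, 1, -1): internal (-1.70711, -1.70711); octagon support 2.41421 vs apothem 1 → ∉ W
#7 (0, -1, 1, 1): internal (1.41421, -1.00000); octagon support 1.70711 vs apothem 1 → ∉ W
#8 (-1, -1, 1, 0): internal (-0.29289, -1.70711); octagon support 1.70711 vs apothem 1 → ∉ W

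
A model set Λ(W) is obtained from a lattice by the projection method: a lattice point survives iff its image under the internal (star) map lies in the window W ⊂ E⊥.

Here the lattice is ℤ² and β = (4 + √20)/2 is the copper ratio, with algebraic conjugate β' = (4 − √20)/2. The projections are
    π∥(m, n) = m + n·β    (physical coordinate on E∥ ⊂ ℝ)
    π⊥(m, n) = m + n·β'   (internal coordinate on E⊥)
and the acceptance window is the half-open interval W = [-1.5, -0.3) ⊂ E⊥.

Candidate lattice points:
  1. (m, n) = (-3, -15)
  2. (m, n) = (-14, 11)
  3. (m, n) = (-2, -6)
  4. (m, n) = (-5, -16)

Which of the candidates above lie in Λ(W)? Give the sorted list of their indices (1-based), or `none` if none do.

3, 4

Compute β' = (4−√20)/2 = -0.2361, so π⊥(m,n) = m -0.2361·n.
[1] lift (-3,-15): star map gives 0.5410; window check -1.5 ≤ 0.5410 < -0.3 is false → out
[2] lift (-14,11): star map gives -16.5967; window check -1.5 ≤ -16.5967 < -0.3 is false → out
[3] lift (-2,-6): star map gives -0.5836; window check -1.5 ≤ -0.5836 < -0.3 is true → IN Λ
[4] lift (-5,-16): star map gives -1.2229; window check -1.5 ≤ -1.2229 < -0.3 is true → IN Λ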